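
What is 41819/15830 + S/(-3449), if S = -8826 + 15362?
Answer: 40768851/54597670 ≈ 0.74671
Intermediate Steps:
S = 6536
41819/15830 + S/(-3449) = 41819/15830 + 6536/(-3449) = 41819*(1/15830) + 6536*(-1/3449) = 41819/15830 - 6536/3449 = 40768851/54597670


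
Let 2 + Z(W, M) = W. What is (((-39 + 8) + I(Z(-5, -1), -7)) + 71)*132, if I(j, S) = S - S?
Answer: 5280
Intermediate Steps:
Z(W, M) = -2 + W
I(j, S) = 0
(((-39 + 8) + I(Z(-5, -1), -7)) + 71)*132 = (((-39 + 8) + 0) + 71)*132 = ((-31 + 0) + 71)*132 = (-31 + 71)*132 = 40*132 = 5280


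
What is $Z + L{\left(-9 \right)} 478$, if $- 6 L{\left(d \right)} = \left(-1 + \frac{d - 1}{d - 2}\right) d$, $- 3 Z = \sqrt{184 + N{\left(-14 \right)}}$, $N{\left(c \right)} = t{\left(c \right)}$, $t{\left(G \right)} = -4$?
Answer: $- \frac{717}{11} - 2 \sqrt{5} \approx -69.654$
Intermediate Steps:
$N{\left(c \right)} = -4$
$Z = - 2 \sqrt{5}$ ($Z = - \frac{\sqrt{184 - 4}}{3} = - \frac{\sqrt{180}}{3} = - \frac{6 \sqrt{5}}{3} = - 2 \sqrt{5} \approx -4.4721$)
$L{\left(d \right)} = - \frac{d \left(-1 + \frac{-1 + d}{-2 + d}\right)}{6}$ ($L{\left(d \right)} = - \frac{\left(-1 + \frac{d - 1}{d - 2}\right) d}{6} = - \frac{\left(-1 + \frac{-1 + d}{-2 + d}\right) d}{6} = - \frac{d \left(-1 + \frac{-1 + d}{-2 + d}\right)}{6}$)
$Z + L{\left(-9 \right)} 478 = - 2 \sqrt{5} + \left(-1\right) \left(-9\right) \frac{1}{-12 + 6 \left(-9\right)} 478 = - 2 \sqrt{5} + \left(-1\right) \left(-9\right) \frac{1}{-12 - 54} \cdot 478 = - 2 \sqrt{5} + \left(-1\right) \left(-9\right) \frac{1}{-66} \cdot 478 = - 2 \sqrt{5} + \left(-1\right) \left(-9\right) \left(- \frac{1}{66}\right) 478 = - 2 \sqrt{5} - \frac{717}{11} = - \frac{717}{11} - 2 \sqrt{5}$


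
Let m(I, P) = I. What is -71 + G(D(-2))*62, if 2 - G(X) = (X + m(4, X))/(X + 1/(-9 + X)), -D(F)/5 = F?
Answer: -285/11 ≈ -25.909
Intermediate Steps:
D(F) = -5*F
G(X) = 2 - (4 + X)/(X + 1/(-9 + X)) (G(X) = 2 - (X + 4)/(X + 1/(-9 + X)) = 2 - (4 + X)/(X + 1/(-9 + X)))
-71 + G(D(-2))*62 = -71 + ((38 + (-5*(-2))² - (-65)*(-2))/(1 + (-5*(-2))² - (-45)*(-2)))*62 = -71 + ((38 + 10² - 13*10)/(1 + 10² - 9*10))*62 = -71 + ((38 + 100 - 130)/(1 + 100 - 90))*62 = -71 + (8/11)*62 = -71 + 496/11 = -285/11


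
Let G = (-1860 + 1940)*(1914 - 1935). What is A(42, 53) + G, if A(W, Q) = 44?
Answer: -1636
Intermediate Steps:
G = -1680 (G = 80*(-21) = -1680)
A(42, 53) + G = 44 - 1680 = -1636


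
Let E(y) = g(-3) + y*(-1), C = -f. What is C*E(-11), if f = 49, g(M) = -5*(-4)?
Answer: -1519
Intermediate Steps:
g(M) = 20
C = -49 (C = -1*49 = -49)
E(y) = 20 - y (E(y) = 20 + y*(-1) = 20 - y)
C*E(-11) = -49*(20 - 1*(-11)) = -49*(20 + 11) = -49*31 = -1519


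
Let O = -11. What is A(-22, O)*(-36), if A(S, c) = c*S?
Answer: -8712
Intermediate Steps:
A(S, c) = S*c
A(-22, O)*(-36) = -22*(-11)*(-36) = 242*(-36) = -8712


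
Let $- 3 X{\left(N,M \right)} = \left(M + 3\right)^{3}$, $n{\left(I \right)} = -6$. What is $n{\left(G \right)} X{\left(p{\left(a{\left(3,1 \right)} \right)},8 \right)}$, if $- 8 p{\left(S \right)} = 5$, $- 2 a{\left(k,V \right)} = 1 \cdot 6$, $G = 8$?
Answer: $2662$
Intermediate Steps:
$a{\left(k,V \right)} = -3$ ($a{\left(k,V \right)} = - \frac{1 \cdot 6}{2} = \left(- \frac{1}{2}\right) 6 = -3$)
$p{\left(S \right)} = - \frac{5}{8}$ ($p{\left(S \right)} = \left(- \frac{1}{8}\right) 5 = - \frac{5}{8}$)
$X{\left(N,M \right)} = - \frac{\left(3 + M\right)^{3}}{3}$ ($X{\left(N,M \right)} = - \frac{\left(M + 3\right)^{3}}{3} = - \frac{\left(3 + M\right)^{3}}{3}$)
$n{\left(G \right)} X{\left(p{\left(a{\left(3,1 \right)} \right)},8 \right)} = - 6 \left(- \frac{\left(3 + 8\right)^{3}}{3}\right) = - 6 \left(- \frac{11^{3}}{3}\right) = - 6 \left(\left(- \frac{1}{3}\right) 1331\right) = \left(-6\right) \left(- \frac{1331}{3}\right) = 2662$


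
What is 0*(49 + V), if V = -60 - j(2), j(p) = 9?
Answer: 0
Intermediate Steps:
V = -69 (V = -60 - 1*9 = -60 - 9 = -69)
0*(49 + V) = 0*(49 - 69) = 0*(-20) = 0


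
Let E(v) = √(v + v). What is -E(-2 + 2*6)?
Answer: -2*√5 ≈ -4.4721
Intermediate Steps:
E(v) = √2*√v (E(v) = √(2*v) = √2*√v)
-E(-2 + 2*6) = -√2*√(-2 + 2*6) = -√2*√(-2 + 12) = -√2*√10 = -2*√5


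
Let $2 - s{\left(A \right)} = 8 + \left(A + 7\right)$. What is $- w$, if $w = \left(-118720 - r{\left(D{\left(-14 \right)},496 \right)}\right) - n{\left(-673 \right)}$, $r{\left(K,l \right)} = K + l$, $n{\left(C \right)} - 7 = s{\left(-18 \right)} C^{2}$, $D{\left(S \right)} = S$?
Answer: $2383854$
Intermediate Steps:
$s{\left(A \right)} = -13 - A$ ($s{\left(A \right)} = 2 - \left(8 + \left(A + 7\right)\right) = 2 - \left(8 + \left(7 + A\right)\right) = 2 - \left(15 + A\right) = -13 - A$)
$n{\left(C \right)} = 7 + 5 C^{2}$ ($n{\left(C \right)} = 7 + \left(-13 - -18\right) C^{2} = 7 + \left(-13 + 18\right) C^{2} = 7 + 5 C^{2}$)
$w = -2383854$ ($w = \left(-118720 - \left(-14 + 496\right)\right) - \left(7 + 5 \left(-673\right)^{2}\right) = \left(-118720 - 482\right) - \left(7 + 5 \cdot 452929\right) = \left(-118720 - 482\right) - \left(7 + 2264645\right) = -119202 - 2264652 = -2383854$)
$- w = \left(-1\right) \left(-2383854\right) = 2383854$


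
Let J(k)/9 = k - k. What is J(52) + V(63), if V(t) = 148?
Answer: 148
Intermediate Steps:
J(k) = 0 (J(k) = 9*(k - k) = 9*0 = 0)
J(52) + V(63) = 0 + 148 = 148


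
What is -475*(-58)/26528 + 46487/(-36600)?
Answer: -14054821/60682800 ≈ -0.23161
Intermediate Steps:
-475*(-58)/26528 + 46487/(-36600) = 27550*(1/26528) + 46487*(-1/36600) = 13775/13264 - 46487/36600 = -14054821/60682800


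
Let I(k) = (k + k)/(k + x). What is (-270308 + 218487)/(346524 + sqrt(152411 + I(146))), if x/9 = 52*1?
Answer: -5512866602628/36864170160509 + 51821*sqrt(14364629161)/36864170160509 ≈ -0.14938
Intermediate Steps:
x = 468 (x = 9*(52*1) = 9*52 = 468)
I(k) = 2*k/(468 + k) (I(k) = (k + k)/(k + 468) = (2*k)/(468 + k) = 2*k/(468 + k))
(-270308 + 218487)/(346524 + sqrt(152411 + I(146))) = (-270308 + 218487)/(346524 + sqrt(152411 + 2*146/(468 + 146))) = -51821/(346524 + sqrt(152411 + 2*146/614)) = -51821/(346524 + sqrt(152411 + 2*146*(1/614))) = -51821/(346524 + sqrt(152411 + 146/307)) = -51821/(346524 + sqrt(46790323/307)) = -51821/(346524 + sqrt(14364629161)/307)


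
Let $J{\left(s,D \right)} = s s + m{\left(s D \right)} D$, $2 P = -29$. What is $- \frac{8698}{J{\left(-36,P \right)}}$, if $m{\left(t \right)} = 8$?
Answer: $- \frac{4349}{590} \approx -7.3712$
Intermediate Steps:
$P = - \frac{29}{2}$ ($P = \frac{1}{2} \left(-29\right) = - \frac{29}{2} \approx -14.5$)
$J{\left(s,D \right)} = s^{2} + 8 D$ ($J{\left(s,D \right)} = s s + 8 D = s^{2} + 8 D$)
$- \frac{8698}{J{\left(-36,P \right)}} = - \frac{8698}{\left(-36\right)^{2} + 8 \left(- \frac{29}{2}\right)} = - \frac{8698}{1296 - 116} = - \frac{8698}{1180} = \left(-8698\right) \frac{1}{1180} = - \frac{4349}{590}$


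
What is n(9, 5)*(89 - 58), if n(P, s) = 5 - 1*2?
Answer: 93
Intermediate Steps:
n(P, s) = 3 (n(P, s) = 5 - 2 = 3)
n(9, 5)*(89 - 58) = 3*(89 - 58) = 3*31 = 93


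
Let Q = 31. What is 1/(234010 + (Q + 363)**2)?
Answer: 1/389246 ≈ 2.5691e-6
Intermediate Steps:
1/(234010 + (Q + 363)**2) = 1/(234010 + (31 + 363)**2) = 1/(234010 + 394**2) = 1/(234010 + 155236) = 1/389246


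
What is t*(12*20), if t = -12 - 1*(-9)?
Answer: -720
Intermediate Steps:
t = -3 (t = -12 + 9 = -3)
t*(12*20) = -36*20 = -3*240 = -720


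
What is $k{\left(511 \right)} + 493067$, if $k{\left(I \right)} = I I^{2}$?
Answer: $133925898$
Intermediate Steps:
$k{\left(I \right)} = I^{3}$
$k{\left(511 \right)} + 493067 = 511^{3} + 493067 = 133432831 + 493067 = 133925898$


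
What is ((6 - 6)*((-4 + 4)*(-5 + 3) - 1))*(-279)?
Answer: 0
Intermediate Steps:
((6 - 6)*((-4 + 4)*(-5 + 3) - 1))*(-279) = (0*(0*(-2) - 1))*(-279) = (0*(0 - 1))*(-279) = (0*(-1))*(-279) = 0*(-279) = 0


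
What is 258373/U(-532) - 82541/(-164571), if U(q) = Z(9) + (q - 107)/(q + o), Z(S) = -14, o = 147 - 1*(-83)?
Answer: -12840956061217/590645319 ≈ -21741.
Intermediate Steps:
o = 230 (o = 147 + 83 = 230)
U(q) = -14 + (-107 + q)/(230 + q) (U(q) = -14 + (q - 107)/(q + 230) = -14 + (-107 + q)/(230 + q))
258373/U(-532) - 82541/(-164571) = 258373/(((-3327 - 13*(-532))/(230 - 532))) - 82541/(-164571) = 258373/(((-3327 + 6916)/(-302))) - 82541*(-1/164571) = 258373/((-1/302*3589)) + 82541/164571 = 258373/(-3589/302) + 82541/164571 = 258373*(-302/3589) + 82541/164571 = -78028646/3589 + 82541/164571 = -12840956061217/590645319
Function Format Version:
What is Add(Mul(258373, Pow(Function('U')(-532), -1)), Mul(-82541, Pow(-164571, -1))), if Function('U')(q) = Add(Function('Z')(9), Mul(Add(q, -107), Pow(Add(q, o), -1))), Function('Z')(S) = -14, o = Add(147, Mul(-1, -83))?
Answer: Rational(-12840956061217, 590645319) ≈ -21741.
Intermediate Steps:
o = 230 (o = Add(147, 83) = 230)
Function('U')(q) = Add(-14, Mul(Pow(Add(230, q), -1), Add(-107, q))) (Function('U')(q) = Add(-14, Mul(Add(q, -107), Pow(Add(q, 230), -1))) = Add(-14, Mul(Add(-107, q), Pow(Add(230, q), -1))) = Add(-14, Mul(Pow(Add(230, q), -1), Add(-107, q))))
Add(Mul(258373, Pow(Function('U')(-532), -1)), Mul(-82541, Pow(-164571, -1))) = Add(Mul(258373, Pow(Mul(Pow(Add(230, -532), -1), Add(-3327, Mul(-13, -532))), -1)), Mul(-82541, Pow(-164571, -1))) = Add(Mul(258373, Pow(Mul(Pow(-302, -1), Add(-3327, 6916)), -1)), Mul(-82541, Rational(-1, 164571))) = Add(Mul(258373, Pow(Mul(Rational(-1, 302), 3589), -1)), Rational(82541, 164571)) = Add(Mul(258373, Pow(Rational(-3589, 302), -1)), Rational(82541, 164571)) = Add(Mul(258373, Rational(-302, 3589)), Rational(82541, 164571)) = Add(Rational(-78028646, 3589), Rational(82541, 164571)) = Rational(-12840956061217, 590645319)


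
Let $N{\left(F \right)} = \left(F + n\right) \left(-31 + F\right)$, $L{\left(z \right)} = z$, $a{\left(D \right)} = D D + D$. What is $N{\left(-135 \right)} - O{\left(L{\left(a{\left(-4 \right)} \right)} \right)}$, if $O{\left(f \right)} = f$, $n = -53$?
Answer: $31196$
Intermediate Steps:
$a{\left(D \right)} = D + D^{2}$ ($a{\left(D \right)} = D^{2} + D = D + D^{2}$)
$N{\left(F \right)} = \left(-53 + F\right) \left(-31 + F\right)$ ($N{\left(F \right)} = \left(F - 53\right) \left(-31 + F\right) = \left(-53 + F\right) \left(-31 + F\right)$)
$N{\left(-135 \right)} - O{\left(L{\left(a{\left(-4 \right)} \right)} \right)} = \left(1643 + \left(-135\right)^{2} - -11340\right) - - 4 \left(1 - 4\right) = \left(1643 + 18225 + 11340\right) - \left(-4\right) \left(-3\right) = 31208 - 12 = 31196$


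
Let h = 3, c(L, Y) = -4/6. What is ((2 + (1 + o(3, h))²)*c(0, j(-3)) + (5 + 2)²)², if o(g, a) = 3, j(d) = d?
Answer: 1369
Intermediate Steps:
c(L, Y) = -⅔ (c(L, Y) = -4*⅙ = -⅔)
((2 + (1 + o(3, h))²)*c(0, j(-3)) + (5 + 2)²)² = ((2 + (1 + 3)²)*(-⅔) + (5 + 2)²)² = ((2 + 4²)*(-⅔) + 7²)² = ((2 + 16)*(-⅔) + 49)² = (18*(-⅔) + 49)² = (-12 + 49)² = 37² = 1369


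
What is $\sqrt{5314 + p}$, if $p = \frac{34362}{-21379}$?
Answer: $\frac{2 \sqrt{607022733769}}{21379} \approx 72.886$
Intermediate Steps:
$p = - \frac{34362}{21379}$ ($p = 34362 \left(- \frac{1}{21379}\right) = - \frac{34362}{21379} \approx -1.6073$)
$\sqrt{5314 + p} = \sqrt{5314 - \frac{34362}{21379}} = \sqrt{\frac{113573644}{21379}} = \frac{2 \sqrt{607022733769}}{21379}$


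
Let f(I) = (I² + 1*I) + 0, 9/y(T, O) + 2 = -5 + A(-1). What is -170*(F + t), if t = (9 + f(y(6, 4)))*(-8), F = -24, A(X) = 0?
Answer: 824160/49 ≈ 16820.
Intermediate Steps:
y(T, O) = -9/7 (y(T, O) = 9/(-2 + (-5 + 0)) = 9/(-2 - 5) = 9/(-7) = 9*(-⅐) = -9/7)
f(I) = I + I² (f(I) = (I² + I) + 0 = (I + I²) + 0 = I + I²)
t = -3672/49 (t = (9 - 9*(1 - 9/7)/7)*(-8) = (9 - 9/7*(-2/7))*(-8) = (9 + 18/49)*(-8) = (459/49)*(-8) = -3672/49 ≈ -74.939)
-170*(F + t) = -170*(-24 - 3672/49) = -170*(-4848/49) = 824160/49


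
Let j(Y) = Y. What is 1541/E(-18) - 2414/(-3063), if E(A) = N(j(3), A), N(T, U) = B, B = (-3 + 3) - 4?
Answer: -4710427/12252 ≈ -384.46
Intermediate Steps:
B = -4 (B = 0 - 4 = -4)
N(T, U) = -4
E(A) = -4
1541/E(-18) - 2414/(-3063) = 1541/(-4) - 2414/(-3063) = 1541*(-¼) - 2414*(-1/3063) = -1541/4 + 2414/3063 = -4710427/12252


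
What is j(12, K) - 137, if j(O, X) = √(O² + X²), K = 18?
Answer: -137 + 6*√13 ≈ -115.37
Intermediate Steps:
j(12, K) - 137 = √(12² + 18²) - 137 = √(144 + 324) - 137 = √468 - 137 = 6*√13 - 137 = -137 + 6*√13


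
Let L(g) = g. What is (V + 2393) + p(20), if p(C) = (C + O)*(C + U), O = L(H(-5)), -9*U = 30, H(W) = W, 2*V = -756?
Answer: 2265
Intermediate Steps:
V = -378 (V = (½)*(-756) = -378)
U = -10/3 (U = -⅑*30 = -10/3 ≈ -3.3333)
O = -5
p(C) = (-5 + C)*(-10/3 + C) (p(C) = (C - 5)*(C - 10/3) = (-5 + C)*(-10/3 + C))
(V + 2393) + p(20) = (-378 + 2393) + (50/3 + 20² - 25/3*20) = 2015 + (50/3 + 400 - 500/3) = 2015 + 250 = 2265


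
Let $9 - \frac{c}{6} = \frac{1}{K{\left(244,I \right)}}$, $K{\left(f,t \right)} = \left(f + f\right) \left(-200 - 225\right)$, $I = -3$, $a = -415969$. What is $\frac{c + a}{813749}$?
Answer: $- \frac{43130385497}{84385771300} \approx -0.51111$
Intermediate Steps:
$K{\left(f,t \right)} = - 850 f$ ($K{\left(f,t \right)} = 2 f \left(-425\right) = - 850 f$)
$c = \frac{5599803}{103700}$ ($c = 54 - \frac{6}{\left(-850\right) 244} = 54 - \frac{6}{-207400} = 54 - - \frac{3}{103700} = 54 + \frac{3}{103700} = \frac{5599803}{103700} \approx 54.0$)
$\frac{c + a}{813749} = \frac{\frac{5599803}{103700} - 415969}{813749} = \left(- \frac{43130385497}{103700}\right) \frac{1}{813749} = - \frac{43130385497}{84385771300}$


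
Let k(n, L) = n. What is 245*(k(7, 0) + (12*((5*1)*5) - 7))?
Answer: 73500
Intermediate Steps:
245*(k(7, 0) + (12*((5*1)*5) - 7)) = 245*(7 + (12*((5*1)*5) - 7)) = 245*(7 + (12*(5*5) - 7)) = 245*(7 + (12*25 - 7)) = 245*(7 + (300 - 7)) = 245*(7 + 293) = 245*300 = 73500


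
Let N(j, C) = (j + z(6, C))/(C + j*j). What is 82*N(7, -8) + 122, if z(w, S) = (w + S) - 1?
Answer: 130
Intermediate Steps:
z(w, S) = -1 + S + w (z(w, S) = (S + w) - 1 = -1 + S + w)
N(j, C) = (5 + C + j)/(C + j²) (N(j, C) = (j + (-1 + C + 6))/(C + j*j) = (j + (5 + C))/(C + j²) = (5 + C + j)/(C + j²))
82*N(7, -8) + 122 = 82*((5 - 8 + 7)/(-8 + 7²)) + 122 = 82*(4/(-8 + 49)) + 122 = 82*(4/41) + 122 = 8 + 122 = 130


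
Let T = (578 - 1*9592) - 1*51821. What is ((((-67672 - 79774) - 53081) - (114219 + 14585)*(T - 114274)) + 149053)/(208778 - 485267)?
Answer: -22554688162/276489 ≈ -81575.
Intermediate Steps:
T = -60835 (T = (578 - 9592) - 51821 = -9014 - 51821 = -60835)
((((-67672 - 79774) - 53081) - (114219 + 14585)*(T - 114274)) + 149053)/(208778 - 485267) = ((((-67672 - 79774) - 53081) - (114219 + 14585)*(-60835 - 114274)) + 149053)/(208778 - 485267) = (((-147446 - 53081) - 128804*(-175109)) + 149053)/(-276489) = ((-200527 - 1*(-22554739636)) + 149053)*(-1/276489) = ((-200527 + 22554739636) + 149053)*(-1/276489) = (22554539109 + 149053)*(-1/276489) = 22554688162*(-1/276489) = -22554688162/276489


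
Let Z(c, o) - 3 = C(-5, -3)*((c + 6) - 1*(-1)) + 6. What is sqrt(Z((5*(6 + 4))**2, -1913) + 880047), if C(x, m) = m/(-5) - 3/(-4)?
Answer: 3*sqrt(9816005)/10 ≈ 939.92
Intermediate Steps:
C(x, m) = 3/4 - m/5 (C(x, m) = m*(-1/5) - 3*(-1/4) = -m/5 + 3/4 = 3/4 - m/5)
Z(c, o) = 369/20 + 27*c/20 (Z(c, o) = 3 + ((3/4 - 1/5*(-3))*((c + 6) - 1*(-1)) + 6) = 3 + ((3/4 + 3/5)*((6 + c) + 1) + 6) = 3 + (27*(7 + c)/20 + 6) = 3 + ((189/20 + 27*c/20) + 6) = 3 + (309/20 + 27*c/20) = 369/20 + 27*c/20)
sqrt(Z((5*(6 + 4))**2, -1913) + 880047) = sqrt((369/20 + 27*(5*(6 + 4))**2/20) + 880047) = sqrt((369/20 + 27*(5*10)**2/20) + 880047) = sqrt((369/20 + (27/20)*50**2) + 880047) = sqrt((369/20 + (27/20)*2500) + 880047) = sqrt((369/20 + 3375) + 880047) = sqrt(67869/20 + 880047) = sqrt(17668809/20) = 3*sqrt(9816005)/10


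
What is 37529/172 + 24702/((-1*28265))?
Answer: 1056508441/4861580 ≈ 217.32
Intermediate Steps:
37529/172 + 24702/((-1*28265)) = 37529*(1/172) + 24702/(-28265) = 37529/172 + 24702*(-1/28265) = 37529/172 - 24702/28265 = 1056508441/4861580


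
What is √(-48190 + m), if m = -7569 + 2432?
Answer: I*√53327 ≈ 230.93*I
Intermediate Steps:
m = -5137
√(-48190 + m) = √(-48190 - 5137) = √(-53327) = I*√53327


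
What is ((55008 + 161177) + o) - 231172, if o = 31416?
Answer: 16429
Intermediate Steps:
((55008 + 161177) + o) - 231172 = ((55008 + 161177) + 31416) - 231172 = (216185 + 31416) - 231172 = 247601 - 231172 = 16429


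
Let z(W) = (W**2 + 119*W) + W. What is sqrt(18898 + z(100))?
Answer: 143*sqrt(2) ≈ 202.23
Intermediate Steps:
z(W) = W**2 + 120*W
sqrt(18898 + z(100)) = sqrt(18898 + 100*(120 + 100)) = sqrt(18898 + 100*220) = sqrt(18898 + 22000) = sqrt(40898) = 143*sqrt(2)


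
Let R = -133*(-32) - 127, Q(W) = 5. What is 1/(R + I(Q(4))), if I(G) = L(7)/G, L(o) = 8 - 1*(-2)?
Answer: 1/4131 ≈ 0.00024207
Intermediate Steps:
R = 4129 (R = 4256 - 127 = 4129)
L(o) = 10 (L(o) = 8 + 2 = 10)
I(G) = 10/G
1/(R + I(Q(4))) = 1/(4129 + 10/5) = 1/(4129 + 10*(1/5)) = 1/(4129 + 2) = 1/4131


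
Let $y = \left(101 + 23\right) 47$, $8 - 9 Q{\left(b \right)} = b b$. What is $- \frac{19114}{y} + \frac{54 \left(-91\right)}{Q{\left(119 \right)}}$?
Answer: $- \frac{6385657}{41241842} \approx -0.15483$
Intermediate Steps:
$Q{\left(b \right)} = \frac{8}{9} - \frac{b^{2}}{9}$ ($Q{\left(b \right)} = \frac{8}{9} - \frac{b b}{9} = \frac{8}{9} - \frac{b^{2}}{9}$)
$y = 5828$ ($y = 124 \cdot 47 = 5828$)
$- \frac{19114}{y} + \frac{54 \left(-91\right)}{Q{\left(119 \right)}} = - \frac{19114}{5828} + \frac{54 \left(-91\right)}{\frac{8}{9} - \frac{119^{2}}{9}} = \left(-19114\right) \frac{1}{5828} - \frac{4914}{\frac{8}{9} - \frac{14161}{9}} = - \frac{9557}{2914} - \frac{4914}{\frac{8}{9} - \frac{14161}{9}} = - \frac{9557}{2914} - \frac{4914}{- \frac{14153}{9}} = - \frac{9557}{2914} - - \frac{44226}{14153} = - \frac{9557}{2914} + \frac{44226}{14153} = - \frac{6385657}{41241842}$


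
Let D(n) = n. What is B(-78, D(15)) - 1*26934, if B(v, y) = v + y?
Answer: -26997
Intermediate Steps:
B(-78, D(15)) - 1*26934 = (-78 + 15) - 1*26934 = -63 - 26934 = -26997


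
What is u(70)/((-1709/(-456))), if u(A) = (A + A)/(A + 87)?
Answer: 63840/268313 ≈ 0.23793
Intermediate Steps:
u(A) = 2*A/(87 + A) (u(A) = (2*A)/(87 + A) = 2*A/(87 + A))
u(70)/((-1709/(-456))) = (2*70/(87 + 70))/((-1709/(-456))) = (2*70/157)/((-1709*(-1/456))) = (2*70*(1/157))/(1709/456) = (140/157)*(456/1709) = 63840/268313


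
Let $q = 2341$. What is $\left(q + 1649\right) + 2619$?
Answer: $6609$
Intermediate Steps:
$\left(q + 1649\right) + 2619 = \left(2341 + 1649\right) + 2619 = 3990 + 2619 = 6609$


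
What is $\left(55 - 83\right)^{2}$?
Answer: $784$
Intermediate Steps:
$\left(55 - 83\right)^{2} = \left(-28\right)^{2} = 784$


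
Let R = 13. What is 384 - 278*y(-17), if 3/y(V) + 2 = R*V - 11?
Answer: 15115/39 ≈ 387.56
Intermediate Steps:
y(V) = 3/(-13 + 13*V) (y(V) = 3/(-2 + (13*V - 11)) = 3/(-2 + (-11 + 13*V)) = 3/(-13 + 13*V))
384 - 278*y(-17) = 384 - 834/(13*(-1 - 17)) = 384 - 834/(13*(-18)) = 384 - 834*(-1)/(13*18) = 384 - 278*(-1/78) = 384 + 139/39 = 15115/39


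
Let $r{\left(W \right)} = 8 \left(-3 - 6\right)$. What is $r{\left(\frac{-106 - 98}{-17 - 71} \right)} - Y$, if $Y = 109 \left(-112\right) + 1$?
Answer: $12135$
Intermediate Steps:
$r{\left(W \right)} = -72$ ($r{\left(W \right)} = 8 \left(-9\right) = -72$)
$Y = -12207$ ($Y = -12208 + 1 = -12207$)
$r{\left(\frac{-106 - 98}{-17 - 71} \right)} - Y = -72 - -12207 = -72 + 12207 = 12135$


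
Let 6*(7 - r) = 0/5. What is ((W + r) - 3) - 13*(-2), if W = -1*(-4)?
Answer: 34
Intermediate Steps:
r = 7 (r = 7 - 0/5 = 7 - ⅙*0 = 7 + 0 = 7)
W = 4
((W + r) - 3) - 13*(-2) = ((4 + 7) - 3) - 13*(-2) = (11 - 3) + 26 = 8 + 26 = 34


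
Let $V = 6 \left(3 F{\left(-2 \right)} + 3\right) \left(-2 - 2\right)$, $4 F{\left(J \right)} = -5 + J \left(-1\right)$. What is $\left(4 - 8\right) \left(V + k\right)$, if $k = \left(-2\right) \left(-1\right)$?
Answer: $64$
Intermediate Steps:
$F{\left(J \right)} = - \frac{5}{4} - \frac{J}{4}$ ($F{\left(J \right)} = \frac{-5 + J \left(-1\right)}{4} = \frac{-5 - J}{4} = - \frac{5}{4} - \frac{J}{4}$)
$k = 2$
$V = -18$ ($V = 6 \left(3 \left(- \frac{5}{4} - - \frac{1}{2}\right) + 3\right) \left(-2 - 2\right) = 6 \left(3 \left(- \frac{5}{4} + \frac{1}{2}\right) + 3\right) \left(-4\right) = 6 \left(3 \left(- \frac{3}{4}\right) + 3\right) \left(-4\right) = 6 \left(- \frac{9}{4} + 3\right) \left(-4\right) = 6 \cdot \frac{3}{4} \left(-4\right) = 6 \left(-3\right) = -18$)
$\left(4 - 8\right) \left(V + k\right) = \left(4 - 8\right) \left(-18 + 2\right) = \left(-4\right) \left(-16\right) = 64$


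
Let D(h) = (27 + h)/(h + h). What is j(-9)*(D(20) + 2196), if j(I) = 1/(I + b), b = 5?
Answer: -87887/160 ≈ -549.29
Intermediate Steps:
j(I) = 1/(5 + I) (j(I) = 1/(I + 5) = 1/(5 + I))
D(h) = (27 + h)/(2*h) (D(h) = (27 + h)/((2*h)) = (27 + h)*(1/(2*h)) = (27 + h)/(2*h))
j(-9)*(D(20) + 2196) = ((½)*(27 + 20)/20 + 2196)/(5 - 9) = ((½)*(1/20)*47 + 2196)/(-4) = -(47/40 + 2196)/4 = -¼*87887/40 = -87887/160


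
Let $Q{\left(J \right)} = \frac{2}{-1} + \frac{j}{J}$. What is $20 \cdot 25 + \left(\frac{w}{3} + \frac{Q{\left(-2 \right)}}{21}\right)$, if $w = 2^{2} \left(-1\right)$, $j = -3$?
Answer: $\frac{6981}{14} \approx 498.64$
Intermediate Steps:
$Q{\left(J \right)} = -2 - \frac{3}{J}$ ($Q{\left(J \right)} = \frac{2}{-1} - \frac{3}{J} = 2 \left(-1\right) - \frac{3}{J} = -2 - \frac{3}{J}$)
$w = -4$ ($w = 4 \left(-1\right) = -4$)
$20 \cdot 25 + \left(\frac{w}{3} + \frac{Q{\left(-2 \right)}}{21}\right) = 20 \cdot 25 - \left(\frac{4}{3} - \frac{-2 - \frac{3}{-2}}{21}\right) = 500 - \left(\frac{4}{3} - \left(-2 - - \frac{3}{2}\right) \frac{1}{21}\right) = 500 - \left(\frac{4}{3} - \left(-2 + \frac{3}{2}\right) \frac{1}{21}\right) = 500 - \frac{19}{14} = \frac{6981}{14}$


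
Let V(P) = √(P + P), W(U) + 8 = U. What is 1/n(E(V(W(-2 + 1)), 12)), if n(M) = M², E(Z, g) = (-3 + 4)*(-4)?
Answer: 1/16 ≈ 0.062500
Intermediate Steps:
W(U) = -8 + U
V(P) = √2*√P (V(P) = √(2*P) = √2*√P)
E(Z, g) = -4 (E(Z, g) = 1*(-4) = -4)
1/n(E(V(W(-2 + 1)), 12)) = 1/((-4)²) = 1/16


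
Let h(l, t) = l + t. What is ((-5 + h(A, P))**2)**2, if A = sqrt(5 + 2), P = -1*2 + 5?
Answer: (2 - sqrt(7))**4 ≈ 0.17388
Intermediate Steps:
P = 3 (P = -2 + 5 = 3)
A = sqrt(7) ≈ 2.6458
((-5 + h(A, P))**2)**2 = ((-5 + (sqrt(7) + 3))**2)**2 = ((-5 + (3 + sqrt(7)))**2)**2 = ((-2 + sqrt(7))**2)**2 = (-2 + sqrt(7))**4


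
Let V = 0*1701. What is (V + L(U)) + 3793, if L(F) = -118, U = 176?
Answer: 3675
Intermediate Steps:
V = 0
(V + L(U)) + 3793 = (0 - 118) + 3793 = -118 + 3793 = 3675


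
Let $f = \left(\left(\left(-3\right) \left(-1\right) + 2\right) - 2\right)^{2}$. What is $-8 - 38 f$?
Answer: $-350$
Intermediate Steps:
$f = 9$ ($f = \left(\left(3 + 2\right) - 2\right)^{2} = \left(5 - 2\right)^{2} = 3^{2} = 9$)
$-8 - 38 f = -8 - 342 = -350$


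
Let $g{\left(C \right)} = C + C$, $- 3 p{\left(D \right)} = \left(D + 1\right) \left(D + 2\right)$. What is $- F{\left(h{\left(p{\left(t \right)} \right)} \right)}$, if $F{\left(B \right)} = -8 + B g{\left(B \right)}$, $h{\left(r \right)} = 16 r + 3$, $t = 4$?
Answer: $-49290$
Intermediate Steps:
$p{\left(D \right)} = - \frac{\left(1 + D\right) \left(2 + D\right)}{3}$ ($p{\left(D \right)} = - \frac{\left(D + 1\right) \left(D + 2\right)}{3} = - \frac{\left(1 + D\right) \left(2 + D\right)}{3}$)
$h{\left(r \right)} = 3 + 16 r$
$g{\left(C \right)} = 2 C$
$F{\left(B \right)} = -8 + 2 B^{2}$ ($F{\left(B \right)} = -8 + B 2 B = -8 + 2 B^{2}$)
$- F{\left(h{\left(p{\left(t \right)} \right)} \right)} = - (-8 + 2 \left(3 + 16 \left(- \frac{2}{3} - 4 - \frac{4^{2}}{3}\right)\right)^{2}) = - (-8 + 2 \left(3 + 16 \left(- \frac{2}{3} - 4 - \frac{16}{3}\right)\right)^{2}) = - (-8 + 2 \left(3 + 16 \left(-10\right)\right)^{2}) = - (-8 + 2 \left(3 - 160\right)^{2}) = - (-8 + 2 \left(-157\right)^{2}) = - (-8 + 2 \cdot 24649) = - (-8 + 49298) = \left(-1\right) 49290 = -49290$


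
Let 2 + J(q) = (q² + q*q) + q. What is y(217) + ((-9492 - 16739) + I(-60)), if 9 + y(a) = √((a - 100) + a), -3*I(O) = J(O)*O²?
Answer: -8591840 + √334 ≈ -8.5918e+6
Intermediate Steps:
J(q) = -2 + q + 2*q² (J(q) = -2 + ((q² + q*q) + q) = -2 + ((q² + q²) + q) = -2 + (2*q² + q) = -2 + (q + 2*q²) = -2 + q + 2*q²)
I(O) = -O²*(-2 + O + 2*O²)/3 (I(O) = -(-2 + O + 2*O²)*O²/3 = -O²*(-2 + O + 2*O²)/3)
y(a) = -9 + √(-100 + 2*a) (y(a) = -9 + √((a - 100) + a) = -9 + √((-100 + a) + a) = -9 + √(-100 + 2*a))
y(217) + ((-9492 - 16739) + I(-60)) = (-9 + √(-100 + 2*217)) + ((-9492 - 16739) + (⅓)*(-60)²*(2 - 1*(-60) - 2*(-60)²)) = (-9 + √(-100 + 434)) + (-26231 + (⅓)*3600*(2 + 60 - 2*3600)) = (-9 + √334) + (-26231 + (⅓)*3600*(2 + 60 - 7200)) = (-9 + √334) + (-26231 + (⅓)*3600*(-7138)) = (-9 + √334) + (-26231 - 8565600) = (-9 + √334) - 8591831 = -8591840 + √334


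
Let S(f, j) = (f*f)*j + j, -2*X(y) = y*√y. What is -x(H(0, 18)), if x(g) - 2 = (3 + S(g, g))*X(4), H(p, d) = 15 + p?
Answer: 13570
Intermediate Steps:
X(y) = -y^(3/2)/2 (X(y) = -y*√y/2 = -y^(3/2)/2)
S(f, j) = j + j*f² (S(f, j) = f²*j + j = j*f² + j = j + j*f²)
x(g) = -10 - 4*g*(1 + g²) (x(g) = 2 + (3 + g*(1 + g²))*(-4^(3/2)/2) = 2 + (3 + g*(1 + g²))*(-½*8) = 2 + (3 + g*(1 + g²))*(-4) = 2 + (-12 - 4*g*(1 + g²)) = -10 - 4*g*(1 + g²))
-x(H(0, 18)) = -(-10 - 4*(15 + 0) - 4*(15 + 0)³) = -(-10 - 4*15 - 4*15³) = -(-10 - 60 - 4*3375) = -(-10 - 60 - 13500) = -1*(-13570) = 13570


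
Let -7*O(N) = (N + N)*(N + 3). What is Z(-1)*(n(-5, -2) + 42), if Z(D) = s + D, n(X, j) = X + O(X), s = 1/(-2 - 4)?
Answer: -239/6 ≈ -39.833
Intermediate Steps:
O(N) = -2*N*(3 + N)/7 (O(N) = -(N + N)*(N + 3)/7 = -2*N*(3 + N)/7)
s = -1/6 (s = 1/(-6) = -1/6 ≈ -0.16667)
n(X, j) = X - 2*X*(3 + X)/7
Z(D) = -1/6 + D
Z(-1)*(n(-5, -2) + 42) = (-1/6 - 1)*((1/7)*(-5)*(1 - 2*(-5)) + 42) = -7*((1/7)*(-5)*(1 + 10) + 42)/6 = -7*((1/7)*(-5)*11 + 42)/6 = -7*(-55/7 + 42)/6 = -7/6*239/7 = -239/6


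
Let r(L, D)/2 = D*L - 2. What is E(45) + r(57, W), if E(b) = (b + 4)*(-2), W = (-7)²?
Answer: 5484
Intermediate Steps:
W = 49
E(b) = -8 - 2*b (E(b) = (4 + b)*(-2) = -8 - 2*b)
r(L, D) = -4 + 2*D*L (r(L, D) = 2*(D*L - 2) = 2*(-2 + D*L) = -4 + 2*D*L)
E(45) + r(57, W) = (-8 - 2*45) + (-4 + 2*49*57) = (-8 - 90) + (-4 + 5586) = -98 + 5582 = 5484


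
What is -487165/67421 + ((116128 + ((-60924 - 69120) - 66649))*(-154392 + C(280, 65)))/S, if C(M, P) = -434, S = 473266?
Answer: 420374553482800/15954033493 ≈ 26349.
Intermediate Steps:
-487165/67421 + ((116128 + ((-60924 - 69120) - 66649))*(-154392 + C(280, 65)))/S = -487165/67421 + ((116128 + ((-60924 - 69120) - 66649))*(-154392 - 434))/473266 = -487165*1/67421 + ((116128 + (-130044 - 66649))*(-154826))*(1/473266) = -487165/67421 + ((116128 - 196693)*(-154826))*(1/473266) = -487165/67421 - 80565*(-154826)*(1/473266) = -487165/67421 + 12473556690*(1/473266) = -487165/67421 + 6236778345/236633 = 420374553482800/15954033493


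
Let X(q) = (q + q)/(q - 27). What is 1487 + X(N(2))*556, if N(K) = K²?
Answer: 29753/23 ≈ 1293.6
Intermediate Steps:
X(q) = 2*q/(-27 + q) (X(q) = (2*q)/(-27 + q) = 2*q/(-27 + q))
1487 + X(N(2))*556 = 1487 + (2*2²/(-27 + 2²))*556 = 1487 + (2*4/(-27 + 4))*556 = 1487 + (2*4/(-23))*556 = 1487 + (2*4*(-1/23))*556 = 1487 - 8/23*556 = 1487 - 4448/23 = 29753/23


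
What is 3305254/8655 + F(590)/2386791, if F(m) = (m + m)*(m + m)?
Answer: 2633667240638/6885892035 ≈ 382.47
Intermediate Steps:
F(m) = 4*m² (F(m) = (2*m)*(2*m) = 4*m²)
3305254/8655 + F(590)/2386791 = 3305254/8655 + (4*590²)/2386791 = 3305254*(1/8655) + (4*348100)*(1/2386791) = 3305254/8655 + 1392400*(1/2386791) = 3305254/8655 + 1392400/2386791 = 2633667240638/6885892035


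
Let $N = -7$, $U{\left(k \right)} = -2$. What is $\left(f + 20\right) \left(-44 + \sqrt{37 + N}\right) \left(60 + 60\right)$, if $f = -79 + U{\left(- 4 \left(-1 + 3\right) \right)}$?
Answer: $322080 - 7320 \sqrt{30} \approx 2.8199 \cdot 10^{5}$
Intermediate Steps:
$f = -81$ ($f = -79 - 2 = -81$)
$\left(f + 20\right) \left(-44 + \sqrt{37 + N}\right) \left(60 + 60\right) = \left(-81 + 20\right) \left(-44 + \sqrt{37 - 7}\right) \left(60 + 60\right) = - 61 \left(-44 + \sqrt{30}\right) 120 = - 61 \left(-5280 + 120 \sqrt{30}\right) = 322080 - 7320 \sqrt{30}$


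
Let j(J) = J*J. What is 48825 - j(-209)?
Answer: 5144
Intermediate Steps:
j(J) = J²
48825 - j(-209) = 48825 - 1*(-209)² = 48825 - 1*43681 = 48825 - 43681 = 5144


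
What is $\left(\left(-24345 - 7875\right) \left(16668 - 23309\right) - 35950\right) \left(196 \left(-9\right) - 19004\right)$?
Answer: $-4443045069760$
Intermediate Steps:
$\left(\left(-24345 - 7875\right) \left(16668 - 23309\right) - 35950\right) \left(196 \left(-9\right) - 19004\right) = \left(\left(-32220\right) \left(-6641\right) - 35950\right) \left(-1764 - 19004\right) = \left(213973020 - 35950\right) \left(-20768\right) = 213937070 \left(-20768\right) = -4443045069760$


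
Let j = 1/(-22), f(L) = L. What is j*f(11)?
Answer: -1/2 ≈ -0.50000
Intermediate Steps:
j = -1/22 ≈ -0.045455
j*f(11) = -1/22*11 = -1/2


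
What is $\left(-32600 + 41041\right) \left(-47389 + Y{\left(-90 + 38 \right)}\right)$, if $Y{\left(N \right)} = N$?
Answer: $-400449481$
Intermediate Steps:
$\left(-32600 + 41041\right) \left(-47389 + Y{\left(-90 + 38 \right)}\right) = \left(-32600 + 41041\right) \left(-47389 + \left(-90 + 38\right)\right) = 8441 \left(-47389 - 52\right) = 8441 \left(-47441\right) = -400449481$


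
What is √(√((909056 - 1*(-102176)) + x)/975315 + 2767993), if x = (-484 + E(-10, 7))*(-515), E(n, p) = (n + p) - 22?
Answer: √(2633023859979355425 + 975315*√1273367)/975315 ≈ 1663.7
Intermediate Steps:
E(n, p) = -22 + n + p
x = 262135 (x = (-484 + (-22 - 10 + 7))*(-515) = (-484 - 25)*(-515) = -509*(-515) = 262135)
√(√((909056 - 1*(-102176)) + x)/975315 + 2767993) = √(√((909056 - 1*(-102176)) + 262135)/975315 + 2767993) = √(√((909056 + 102176) + 262135)*(1/975315) + 2767993) = √(√(1011232 + 262135)*(1/975315) + 2767993) = √(√1273367*(1/975315) + 2767993) = √(√1273367/975315 + 2767993) = √(2767993 + √1273367/975315)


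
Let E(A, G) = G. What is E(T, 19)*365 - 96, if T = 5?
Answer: 6839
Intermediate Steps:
E(T, 19)*365 - 96 = 19*365 - 96 = 6935 - 96 = 6839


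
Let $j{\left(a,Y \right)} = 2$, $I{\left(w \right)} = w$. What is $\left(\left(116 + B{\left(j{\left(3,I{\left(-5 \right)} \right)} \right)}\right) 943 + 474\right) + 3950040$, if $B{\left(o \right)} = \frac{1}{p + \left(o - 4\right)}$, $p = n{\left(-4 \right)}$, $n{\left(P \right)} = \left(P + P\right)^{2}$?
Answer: $\frac{251714867}{62} \approx 4.0599 \cdot 10^{6}$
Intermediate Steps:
$n{\left(P \right)} = 4 P^{2}$ ($n{\left(P \right)} = \left(2 P\right)^{2} = 4 P^{2}$)
$p = 64$ ($p = 4 \left(-4\right)^{2} = 4 \cdot 16 = 64$)
$B{\left(o \right)} = \frac{1}{60 + o}$ ($B{\left(o \right)} = \frac{1}{64 + \left(o - 4\right)} = \frac{1}{64 + \left(-4 + o\right)} = \frac{1}{60 + o}$)
$\left(\left(116 + B{\left(j{\left(3,I{\left(-5 \right)} \right)} \right)}\right) 943 + 474\right) + 3950040 = \left(\left(116 + \frac{1}{60 + 2}\right) 943 + 474\right) + 3950040 = \left(\left(116 + \frac{1}{62}\right) 943 + 474\right) + 3950040 = \left(\frac{7193}{62} \cdot 943 + 474\right) + 3950040 = \left(\frac{6782999}{62} + 474\right) + 3950040 = \frac{6812387}{62} + 3950040 = \frac{251714867}{62}$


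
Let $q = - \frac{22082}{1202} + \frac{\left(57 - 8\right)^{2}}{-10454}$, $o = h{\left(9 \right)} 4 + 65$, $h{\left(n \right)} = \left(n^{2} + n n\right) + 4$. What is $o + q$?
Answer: $\frac{4463334951}{6282854} \approx 710.4$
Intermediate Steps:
$h{\left(n \right)} = 4 + 2 n^{2}$ ($h{\left(n \right)} = \left(n^{2} + n^{2}\right) + 4 = 2 n^{2} + 4 = 4 + 2 n^{2}$)
$o = 729$ ($o = \left(4 + 2 \cdot 9^{2}\right) 4 + 65 = \left(4 + 2 \cdot 81\right) 4 + 65 = \left(4 + 162\right) 4 + 65 = 166 \cdot 4 + 65 = 664 + 65 = 729$)
$q = - \frac{116865615}{6282854}$ ($q = \left(-22082\right) \frac{1}{1202} + 49^{2} \left(- \frac{1}{10454}\right) = - \frac{11041}{601} + 2401 \left(- \frac{1}{10454}\right) = - \frac{11041}{601} - \frac{2401}{10454} = - \frac{116865615}{6282854} \approx -18.601$)
$o + q = 729 - \frac{116865615}{6282854} = \frac{4463334951}{6282854}$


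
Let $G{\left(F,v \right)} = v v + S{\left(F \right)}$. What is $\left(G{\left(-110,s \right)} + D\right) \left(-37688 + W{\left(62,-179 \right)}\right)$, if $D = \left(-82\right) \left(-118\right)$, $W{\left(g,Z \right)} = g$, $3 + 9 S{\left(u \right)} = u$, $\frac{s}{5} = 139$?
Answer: $- \frac{55613686232}{3} \approx -1.8538 \cdot 10^{10}$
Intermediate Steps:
$s = 695$ ($s = 5 \cdot 139 = 695$)
$S{\left(u \right)} = - \frac{1}{3} + \frac{u}{9}$
$G{\left(F,v \right)} = - \frac{1}{3} + v^{2} + \frac{F}{9}$ ($G{\left(F,v \right)} = v v + \left(- \frac{1}{3} + \frac{F}{9}\right) = v^{2} + \left(- \frac{1}{3} + \frac{F}{9}\right) = - \frac{1}{3} + v^{2} + \frac{F}{9}$)
$D = 9676$
$\left(G{\left(-110,s \right)} + D\right) \left(-37688 + W{\left(62,-179 \right)}\right) = \left(\left(- \frac{1}{3} + 695^{2} + \frac{1}{9} \left(-110\right)\right) + 9676\right) \left(-37688 + 62\right) = \left(\left(- \frac{1}{3} + 483025 - \frac{110}{9}\right) + 9676\right) \left(-37626\right) = \left(\frac{4347112}{9} + 9676\right) \left(-37626\right) = \frac{4434196}{9} \left(-37626\right) = - \frac{55613686232}{3}$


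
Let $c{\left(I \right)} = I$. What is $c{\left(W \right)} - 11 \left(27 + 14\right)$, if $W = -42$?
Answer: $-493$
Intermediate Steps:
$c{\left(W \right)} - 11 \left(27 + 14\right) = -42 - 11 \left(27 + 14\right) = -42 - 451 = -493$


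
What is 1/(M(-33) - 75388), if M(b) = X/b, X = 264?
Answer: -1/75396 ≈ -1.3263e-5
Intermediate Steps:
M(b) = 264/b
1/(M(-33) - 75388) = 1/(264/(-33) - 75388) = 1/(264*(-1/33) - 75388) = 1/(-8 - 75388) = 1/(-75396) = -1/75396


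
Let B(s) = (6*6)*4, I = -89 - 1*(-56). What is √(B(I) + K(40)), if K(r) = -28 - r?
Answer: 2*√19 ≈ 8.7178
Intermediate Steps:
I = -33 (I = -89 + 56 = -33)
B(s) = 144 (B(s) = 36*4 = 144)
√(B(I) + K(40)) = √(144 + (-28 - 1*40)) = √(144 + (-28 - 40)) = √(144 - 68) = √76 = 2*√19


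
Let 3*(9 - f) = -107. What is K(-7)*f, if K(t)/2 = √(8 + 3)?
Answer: 268*√11/3 ≈ 296.29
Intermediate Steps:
f = 134/3 (f = 9 - ⅓*(-107) = 9 + 107/3 = 134/3 ≈ 44.667)
K(t) = 2*√11 (K(t) = 2*√(8 + 3) = 2*√11)
K(-7)*f = (2*√11)*(134/3) = 268*√11/3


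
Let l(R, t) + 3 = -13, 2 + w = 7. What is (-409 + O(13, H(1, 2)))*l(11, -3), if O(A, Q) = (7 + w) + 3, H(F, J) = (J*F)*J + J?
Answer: 6304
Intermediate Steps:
H(F, J) = J + F*J² (H(F, J) = (F*J)*J + J = F*J² + J = J + F*J²)
w = 5 (w = -2 + 7 = 5)
O(A, Q) = 15 (O(A, Q) = (7 + 5) + 3 = 12 + 3 = 15)
l(R, t) = -16 (l(R, t) = -3 - 13 = -16)
(-409 + O(13, H(1, 2)))*l(11, -3) = (-409 + 15)*(-16) = -394*(-16) = 6304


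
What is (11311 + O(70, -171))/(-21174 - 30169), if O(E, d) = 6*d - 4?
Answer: -10281/51343 ≈ -0.20024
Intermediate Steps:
O(E, d) = -4 + 6*d
(11311 + O(70, -171))/(-21174 - 30169) = (11311 + (-4 + 6*(-171)))/(-21174 - 30169) = (11311 + (-4 - 1026))/(-51343) = (11311 - 1030)*(-1/51343) = 10281*(-1/51343) = -10281/51343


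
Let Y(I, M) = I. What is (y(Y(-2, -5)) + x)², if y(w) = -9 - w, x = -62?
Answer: 4761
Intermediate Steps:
(y(Y(-2, -5)) + x)² = ((-9 - 1*(-2)) - 62)² = ((-9 + 2) - 62)² = (-7 - 62)² = (-69)² = 4761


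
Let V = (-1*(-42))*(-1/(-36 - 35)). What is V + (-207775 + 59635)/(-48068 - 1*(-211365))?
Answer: -3659466/11594087 ≈ -0.31563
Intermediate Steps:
V = 42/71 (V = 42*(-1/(-71)) = 42*(-1*(-1/71)) = 42*(1/71) = 42/71 ≈ 0.59155)
V + (-207775 + 59635)/(-48068 - 1*(-211365)) = 42/71 + (-207775 + 59635)/(-48068 - 1*(-211365)) = 42/71 - 148140/(-48068 + 211365) = 42/71 - 148140/163297 = -3659466/11594087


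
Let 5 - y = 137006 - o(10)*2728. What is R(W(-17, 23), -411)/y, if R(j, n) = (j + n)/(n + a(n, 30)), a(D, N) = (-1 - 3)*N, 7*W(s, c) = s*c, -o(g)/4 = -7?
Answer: -3268/225313389 ≈ -1.4504e-5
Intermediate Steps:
o(g) = 28 (o(g) = -4*(-7) = 28)
W(s, c) = c*s/7 (W(s, c) = (s*c)/7 = (c*s)/7 = c*s/7)
a(D, N) = -4*N
y = -60617 (y = 5 - (137006 - 28*2728) = 5 - (137006 - 1*76384) = 5 - (137006 - 76384) = 5 - 1*60622 = 5 - 60622 = -60617)
R(j, n) = (j + n)/(-120 + n) (R(j, n) = (j + n)/(n - 4*30) = (j + n)/(n - 120) = (j + n)/(-120 + n))
R(W(-17, 23), -411)/y = (((⅐)*23*(-17) - 411)/(-120 - 411))/(-60617) = ((-391/7 - 411)/(-531))*(-1/60617) = -1/531*(-3268/7)*(-1/60617) = (3268/3717)*(-1/60617) = -3268/225313389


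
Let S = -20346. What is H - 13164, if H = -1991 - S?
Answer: 5191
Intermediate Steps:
H = 18355 (H = -1991 - 1*(-20346) = -1991 + 20346 = 18355)
H - 13164 = 18355 - 13164 = 5191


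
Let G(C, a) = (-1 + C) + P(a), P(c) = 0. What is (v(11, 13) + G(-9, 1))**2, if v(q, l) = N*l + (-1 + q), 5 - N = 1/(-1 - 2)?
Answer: 43264/9 ≈ 4807.1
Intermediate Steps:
N = 16/3 (N = 5 - 1/(-1 - 2) = 5 - 1/(-3) = 5 - 1*(-1/3) = 5 + 1/3 = 16/3 ≈ 5.3333)
v(q, l) = -1 + q + 16*l/3 (v(q, l) = 16*l/3 + (-1 + q) = -1 + q + 16*l/3)
G(C, a) = -1 + C (G(C, a) = (-1 + C) + 0 = -1 + C)
(v(11, 13) + G(-9, 1))**2 = ((-1 + 11 + (16/3)*13) + (-1 - 9))**2 = ((-1 + 11 + 208/3) - 10)**2 = (238/3 - 10)**2 = (208/3)**2 = 43264/9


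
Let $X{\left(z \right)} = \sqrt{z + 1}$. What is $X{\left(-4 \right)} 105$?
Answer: $105 i \sqrt{3} \approx 181.87 i$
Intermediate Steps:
$X{\left(z \right)} = \sqrt{1 + z}$
$X{\left(-4 \right)} 105 = \sqrt{1 - 4} \cdot 105 = \sqrt{-3} \cdot 105 = i \sqrt{3} \cdot 105 = 105 i \sqrt{3}$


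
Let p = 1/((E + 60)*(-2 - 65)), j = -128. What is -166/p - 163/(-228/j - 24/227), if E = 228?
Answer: 38984184224/12171 ≈ 3.2030e+6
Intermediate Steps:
p = -1/19296 (p = 1/((228 + 60)*(-2 - 65)) = 1/(288*(-67)) = 1/(-19296) = -1/19296 ≈ -5.1824e-5)
-166/p - 163/(-228/j - 24/227) = -166/(-1/19296) - 163/(-228/(-128) - 24/227) = -166*(-19296) - 163/(-228*(-1/128) - 24*1/227) = 3203136 - 163/(57/32 - 24/227) = 3203136 - 163/12171/7264 = 3203136 - 163*7264/12171 = 3203136 - 1184032/12171 = 38984184224/12171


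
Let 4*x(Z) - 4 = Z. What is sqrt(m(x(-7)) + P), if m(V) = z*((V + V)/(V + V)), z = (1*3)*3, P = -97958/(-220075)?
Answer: sqrt(18298206299)/44015 ≈ 3.0733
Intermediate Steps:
P = 97958/220075 (P = -97958*(-1/220075) = 97958/220075 ≈ 0.44511)
x(Z) = 1 + Z/4
z = 9 (z = 3*3 = 9)
m(V) = 9 (m(V) = 9*((V + V)/(V + V)) = 9*((2*V)/((2*V))) = 9*((2*V)*(1/(2*V))) = 9*1 = 9)
sqrt(m(x(-7)) + P) = sqrt(9 + 97958/220075) = sqrt(2078633/220075) = sqrt(18298206299)/44015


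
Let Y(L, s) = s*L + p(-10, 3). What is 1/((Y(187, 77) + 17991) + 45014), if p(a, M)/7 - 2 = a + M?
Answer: 1/77369 ≈ 1.2925e-5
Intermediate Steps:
p(a, M) = 14 + 7*M + 7*a (p(a, M) = 14 + 7*(a + M) = 14 + 7*(M + a) = 14 + (7*M + 7*a) = 14 + 7*M + 7*a)
Y(L, s) = -35 + L*s (Y(L, s) = s*L + (14 + 7*3 + 7*(-10)) = L*s + (14 + 21 - 70) = L*s - 35 = -35 + L*s)
1/((Y(187, 77) + 17991) + 45014) = 1/(((-35 + 187*77) + 17991) + 45014) = 1/(((-35 + 14399) + 17991) + 45014) = 1/((14364 + 17991) + 45014) = 1/(32355 + 45014) = 1/77369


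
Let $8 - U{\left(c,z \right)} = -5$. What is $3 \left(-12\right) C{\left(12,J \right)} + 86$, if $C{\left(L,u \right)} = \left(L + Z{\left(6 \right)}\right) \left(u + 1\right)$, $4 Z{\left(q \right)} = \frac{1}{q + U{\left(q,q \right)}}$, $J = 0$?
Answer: $- \frac{6583}{19} \approx -346.47$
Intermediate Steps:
$U{\left(c,z \right)} = 13$ ($U{\left(c,z \right)} = 8 - -5 = 8 + 5 = 13$)
$Z{\left(q \right)} = \frac{1}{4 \left(13 + q\right)}$ ($Z{\left(q \right)} = \frac{1}{4 \left(q + 13\right)} = \frac{1}{4 \left(13 + q\right)}$)
$C{\left(L,u \right)} = \left(1 + u\right) \left(\frac{1}{76} + L\right)$ ($C{\left(L,u \right)} = \left(L + \frac{1}{4 \left(13 + 6\right)}\right) \left(u + 1\right) = \left(L + \frac{1}{4 \cdot 19}\right) \left(1 + u\right) = \left(L + \frac{1}{4} \cdot \frac{1}{19}\right) \left(1 + u\right) = \left(L + \frac{1}{76}\right) \left(1 + u\right) = \left(\frac{1}{76} + L\right) \left(1 + u\right) = \left(1 + u\right) \left(\frac{1}{76} + L\right)$)
$3 \left(-12\right) C{\left(12,J \right)} + 86 = 3 \left(-12\right) \left(\frac{1}{76} + 12 + \frac{1}{76} \cdot 0 + 12 \cdot 0\right) + 86 = - 36 \left(\frac{1}{76} + 12 + 0 + 0\right) + 86 = \left(-36\right) \frac{913}{76} + 86 = - \frac{8217}{19} + 86 = - \frac{6583}{19}$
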